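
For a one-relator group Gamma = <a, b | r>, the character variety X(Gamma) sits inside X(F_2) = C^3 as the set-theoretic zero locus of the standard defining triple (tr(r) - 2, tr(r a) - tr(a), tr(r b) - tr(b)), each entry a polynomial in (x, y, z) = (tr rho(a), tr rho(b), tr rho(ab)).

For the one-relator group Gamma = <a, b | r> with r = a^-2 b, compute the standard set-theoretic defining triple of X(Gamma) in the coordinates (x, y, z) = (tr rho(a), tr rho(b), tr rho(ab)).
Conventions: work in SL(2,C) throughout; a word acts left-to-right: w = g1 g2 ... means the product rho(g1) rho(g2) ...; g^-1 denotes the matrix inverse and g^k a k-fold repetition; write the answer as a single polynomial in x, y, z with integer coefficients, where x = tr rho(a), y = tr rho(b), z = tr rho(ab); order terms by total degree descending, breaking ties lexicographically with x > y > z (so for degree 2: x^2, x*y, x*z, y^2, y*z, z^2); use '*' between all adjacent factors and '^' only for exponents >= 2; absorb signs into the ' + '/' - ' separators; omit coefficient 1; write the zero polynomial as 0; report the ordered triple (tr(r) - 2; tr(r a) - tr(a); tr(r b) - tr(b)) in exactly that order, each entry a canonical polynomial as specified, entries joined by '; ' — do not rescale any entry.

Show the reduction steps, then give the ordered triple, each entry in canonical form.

tr(a^-1 b) = tr(b)*tr(a) - tr(b a) = x*y - z
tr(a^-2 b) = tr(a^-1 b)*tr(a) - tr(a^-1 b a) = x^2*y - x*z - y
tr(b^2) = tr(b)*tr(b) - tr(1)   [square of b] = y^2 - 2
tr(b^2 a) = tr(b)*tr(a b) - tr(a)   [square of b] = y*z - x
and tr(b^2 a^-1) = tr(b^2)*tr(a) - tr(b^2 a)   [inverse elimination on a] = x*y^2 - y*z - x
next, tr(a^-2 b^2) = tr(b^2 a^-1)*tr(a) - tr(b^2)   [inverse elimination on a] = x^2*y^2 - x*y*z - x^2 - y^2 + 2
assemble the triple (tr(r) - 2; tr(r a) - x; tr(r b) - y)

x^2*y - x*z - y - 2; x*y - x - z; x^2*y^2 - x*y*z - x^2 - y^2 - y + 2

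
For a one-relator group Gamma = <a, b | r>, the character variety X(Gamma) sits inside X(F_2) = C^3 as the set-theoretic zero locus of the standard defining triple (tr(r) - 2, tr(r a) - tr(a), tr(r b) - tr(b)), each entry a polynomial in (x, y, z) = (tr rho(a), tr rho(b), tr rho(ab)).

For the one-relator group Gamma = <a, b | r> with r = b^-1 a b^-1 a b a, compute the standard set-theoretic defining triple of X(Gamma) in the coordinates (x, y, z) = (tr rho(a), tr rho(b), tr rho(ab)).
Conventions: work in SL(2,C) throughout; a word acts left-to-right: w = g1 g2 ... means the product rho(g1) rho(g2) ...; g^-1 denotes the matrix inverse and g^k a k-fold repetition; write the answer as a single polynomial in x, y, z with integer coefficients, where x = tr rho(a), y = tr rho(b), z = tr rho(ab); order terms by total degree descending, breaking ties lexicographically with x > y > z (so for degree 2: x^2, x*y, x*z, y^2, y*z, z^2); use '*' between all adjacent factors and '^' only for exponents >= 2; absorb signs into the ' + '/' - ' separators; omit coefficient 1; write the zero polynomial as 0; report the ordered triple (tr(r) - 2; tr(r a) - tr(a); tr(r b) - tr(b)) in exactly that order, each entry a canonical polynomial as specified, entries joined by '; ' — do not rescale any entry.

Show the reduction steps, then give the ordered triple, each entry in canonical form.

tr(b a^2) = tr(a) tr(b a) - tr(b) = x*z - y
so tr(a b a^2) = tr(a) tr(b a^2) - tr(b a) = x^2*z - x*y - z
reduce: tr(b a b a) = tr(a b) tr(a b) - tr(1) = z^2 - 2
tr(b a b) = tr(b) tr(a b) - tr(a) = y*z - x
tr(a b a^2 b) = tr(a) tr(b a b a) - tr(b a b) = x*z^2 - y*z - x
reduce: tr(a b^-1 a b a) = tr(a b a^2) tr(b) - tr(a b a^2 b) = x^2*y*z - x*y^2 - x*z^2 + x
reduce: tr(a b a b a b) = tr(b a) tr(b a b a) - tr(b^-1 a^-1) = z^3 - 3*z
tr(a b^-1 a b a b) = tr(a b a b a) tr(b) - tr(a b a b a b) = x*y*z^2 - y^2*z - z^3 - x*y + 3*z
tr(b^-1 a b^-1 a b a) = tr(a b^-1 a b a) tr(b) - tr(a b^-1 a b a b) = x^2*y^2*z - x*y^3 - 2*x*y*z^2 + y^2*z + z^3 + 2*x*y - 3*z
reduce: tr(a^2 b a^2) = tr(a) tr(a^2 b a) - tr(a^2 b)  (reduce the a square) = x^3*z - x^2*y - 2*x*z + y
reduce: tr(b^2) = tr(b) tr(b) - tr(1)  (reduce the b square) = y^2 - 2
tr(b a^2 b) = tr(a) tr(b^2 a) - tr(b^2)  (reduce the a square) = x*y*z - x^2 - y^2 + 2
reduce: tr(a^2 b a^2 b) = tr(a) tr(b a^2 b a) - tr(b a^2 b)  (reduce the a square) = x^2*z^2 - 2*x*y*z + y^2 - 2
so tr(a b a^2 b^-1 a) = tr(a^2 b a^2) tr(b) - tr(a^2 b a^2 b)  (eliminate b^-1) = x^3*y*z - x^2*y^2 - x^2*z^2 + 2
tr(a b a b a^2) = tr(a) tr(b a b a^2) - tr(b a b a)  (reduce the a square) = x^2*z^2 - x*y*z - x^2 - z^2 + 2
so tr(b a b a b) = tr(b) tr(a b a b) - tr(a b a)  (reduce the b square) = y*z^2 - x*z - y
tr(a b a b a^2 b) = tr(a) tr(b a b a b a) - tr(b a b a b)  (reduce the a square) = x*z^3 - y*z^2 - 2*x*z + y
so tr(a b a^2 b^-1 a b) = tr(a b a b a^2) tr(b) - tr(a b a b a^2 b)  (eliminate b^-1) = x^2*y*z^2 - x*y^2*z - x*z^3 - x^2*y + 2*x*z + y
so tr(b^-1 a b^-1 a b a^2) = tr(a b a^2 b^-1 a) tr(b) - tr(a b a^2 b^-1 a b)  (eliminate b^-1) = x^3*y^2*z - x^2*y^3 - 2*x^2*y*z^2 + x*y^2*z + x*z^3 + x^2*y - 2*x*z + y
assemble the triple (tr(r) - 2; tr(r a) - x; tr(r b) - y)

x^2*y^2*z - x*y^3 - 2*x*y*z^2 + y^2*z + z^3 + 2*x*y - 3*z - 2; x^3*y^2*z - x^2*y^3 - 2*x^2*y*z^2 + x*y^2*z + x*z^3 + x^2*y - 2*x*z - x + y; x^2*y*z - x*y^2 - x*z^2 + x - y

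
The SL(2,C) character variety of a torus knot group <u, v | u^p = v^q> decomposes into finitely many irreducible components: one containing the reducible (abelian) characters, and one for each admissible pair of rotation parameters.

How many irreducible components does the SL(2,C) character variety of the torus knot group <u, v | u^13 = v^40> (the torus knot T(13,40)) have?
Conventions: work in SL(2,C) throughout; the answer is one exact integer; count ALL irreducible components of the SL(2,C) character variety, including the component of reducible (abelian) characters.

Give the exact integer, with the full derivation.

Gamma = < u, v | u^13 = v^40 > (torus knot T(13,40)); the central element u^13 = v^40 acts as +I or -I in any irreducible SL(2,C) representation.
On an irreducible component, tr(u) is locked at 2*cos(pi*alpha/13) for some alpha in 1..12, and tr(v) at 2*cos(pi*beta/40) for some beta in 1..39.
Consistency of u^13 = (-1)^alpha I with v^40 = (-1)^beta I forces alpha = beta (mod 2).
count pairs: odd alpha (6 choices) x odd beta (20), plus even alpha (6) x even beta (19): 6*20 + 6*19 = 234.
components with irreducible characters: 234; plus the single component of reducible (abelian) characters: total 235.

235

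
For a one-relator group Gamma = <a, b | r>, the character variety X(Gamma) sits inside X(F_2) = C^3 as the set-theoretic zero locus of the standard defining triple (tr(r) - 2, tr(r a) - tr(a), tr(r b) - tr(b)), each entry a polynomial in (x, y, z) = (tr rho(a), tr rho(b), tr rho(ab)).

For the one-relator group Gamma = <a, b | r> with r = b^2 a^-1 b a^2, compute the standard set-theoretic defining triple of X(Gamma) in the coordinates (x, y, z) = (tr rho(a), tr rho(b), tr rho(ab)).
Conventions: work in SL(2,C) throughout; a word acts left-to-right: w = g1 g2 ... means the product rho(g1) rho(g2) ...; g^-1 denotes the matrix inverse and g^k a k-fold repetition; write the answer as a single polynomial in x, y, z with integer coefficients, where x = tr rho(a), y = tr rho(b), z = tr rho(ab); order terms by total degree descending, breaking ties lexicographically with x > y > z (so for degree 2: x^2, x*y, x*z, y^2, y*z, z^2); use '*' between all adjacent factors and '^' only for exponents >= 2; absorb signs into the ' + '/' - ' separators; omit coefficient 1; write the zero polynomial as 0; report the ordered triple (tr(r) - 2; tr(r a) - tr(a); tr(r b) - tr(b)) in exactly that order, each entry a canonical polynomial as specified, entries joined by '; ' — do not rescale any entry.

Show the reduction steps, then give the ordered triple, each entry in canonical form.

trace(b^2 a) = trace(b) trace(a b) - trace(a) = y*z - x
so trace(b^2) = trace(b) trace(b) - trace(1) = y^2 - 2
reduce: trace(b a^2 b) = trace(a) trace(b^2 a) - trace(b^2) = x*y*z - x^2 - y^2 + 2
so trace(b a^2) = trace(a) trace(b a) - trace(b) = x*z - y
trace(b a^2 b^2) = trace(b) trace(b a^2 b) - trace(b a^2) = x*y^2*z - x^2*y - y^3 - x*z + 3*y
reduce: trace(a b a b) = trace(b a) trace(b a) - trace(1) = z^2 - 2
so trace(b^2 a b a) = trace(b) trace(a b a b) - trace(a b a) = y*z^2 - x*z - y
trace(b^2 a b) = trace(b) trace(a b^2) - trace(a b) = y^2*z - x*y - z
reduce: trace(b a^2 b^2 a) = trace(a) trace(b^2 a b a) - trace(b^2 a b) = x*y*z^2 - x^2*z - y^2*z + z
trace(b^2 a^-1 b a^2) = trace(b a^2 b^2) trace(a) - trace(b a^2 b^2 a) = x^2*y^2*z - x^3*y - x*y^3 - x*y*z^2 + y^2*z + 3*x*y - z
trace(b a^3 b^2) = trace(a) trace(b^3 a^2) - trace(b^3 a)   [square of a] = x^2*y^2*z - x^3*y - x*y^3 - x^2*z - y^2*z + 4*x*y + z
reduce: trace(b a b a^2) = trace(a) trace(b a b a) - trace(b a b)   [square of a] = x*z^2 - y*z - x
so trace(a b a^3 b) = trace(a) trace(b a b a^2) - trace(b a b a)   [square of a] = x^2*z^2 - x*y*z - x^2 - z^2 + 2
reduce: trace(a b a^2) = trace(a) trace(a b a) - trace(a b)   [square of a] = x^2*z - x*y - z
trace(a b a^3) = trace(a) trace(a b a^2) - trace(a b a)   [square of a] = x^3*z - x^2*y - 2*x*z + y
trace(b a^3 b^2 a) = trace(b) trace(a b a^3 b) - trace(a b a^3)   [square of b] = x^2*y*z^2 - x^3*z - x*y^2*z - y*z^2 + 2*x*z + y
reduce: trace(b^2 a^-1 b a^3) = trace(b a^3 b^2) trace(a) - trace(b a^3 b^2 a)   [inverse elimination on a] = x^3*y^2*z - x^4*y - x^2*y^3 - x^2*y*z^2 + 4*x^2*y + y*z^2 - x*z - y
trace(b a^2 b^3) = trace(b) trace(b a^2 b^2) - trace(b a^2 b) = x*y^3*z - x^2*y^2 - y^4 - 2*x*y*z + x^2 + 4*y^2 - 2
trace(b a^2 b^3 a) = trace(b) trace(a b a^2 b^2) - trace(a b a^2 b) = x*y^2*z^2 - x^2*y*z - y^3*z - x*z^2 + 2*y*z + x
trace(b^2 a^-1 b a^2 b) = trace(b a^2 b^3) trace(a) - trace(b a^2 b^3 a) = x^2*y^3*z - x^3*y^2 - x*y^4 - x*y^2*z^2 - x^2*y*z + y^3*z + x^3 + 4*x*y^2 + x*z^2 - 2*y*z - 3*x
assemble the triple (trace(r) - 2; trace(r a) - x; trace(r b) - y)

x^2*y^2*z - x^3*y - x*y^3 - x*y*z^2 + y^2*z + 3*x*y - z - 2; x^3*y^2*z - x^4*y - x^2*y^3 - x^2*y*z^2 + 4*x^2*y + y*z^2 - x*z - x - y; x^2*y^3*z - x^3*y^2 - x*y^4 - x*y^2*z^2 - x^2*y*z + y^3*z + x^3 + 4*x*y^2 + x*z^2 - 2*y*z - 3*x - y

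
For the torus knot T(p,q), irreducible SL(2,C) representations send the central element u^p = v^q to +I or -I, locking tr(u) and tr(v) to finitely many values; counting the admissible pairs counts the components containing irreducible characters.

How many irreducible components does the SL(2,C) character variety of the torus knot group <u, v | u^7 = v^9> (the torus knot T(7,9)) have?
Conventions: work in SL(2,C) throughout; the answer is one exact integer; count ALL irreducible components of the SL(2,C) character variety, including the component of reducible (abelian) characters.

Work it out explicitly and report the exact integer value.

In the torus knot group T(7,9), u^7 = v^9 is central, so an irreducible representation sends it to +I or -I (Schur).
This locks tr(u) to 2*cos(pi*alpha/7), alpha in 1..6, and tr(v) to 2*cos(pi*beta/9), beta in 1..8, on each component of irreducible characters.
u^7 = (-1)^alpha I and v^9 = (-1)^beta I must agree, so alpha and beta have equal parity.
Enumerate parity-matched pairs: 3*4 odd-odd plus 3*4 even-even gives 24.
Total: 24 irreducible-character components + 1 reducible (abelian) component = 25.

25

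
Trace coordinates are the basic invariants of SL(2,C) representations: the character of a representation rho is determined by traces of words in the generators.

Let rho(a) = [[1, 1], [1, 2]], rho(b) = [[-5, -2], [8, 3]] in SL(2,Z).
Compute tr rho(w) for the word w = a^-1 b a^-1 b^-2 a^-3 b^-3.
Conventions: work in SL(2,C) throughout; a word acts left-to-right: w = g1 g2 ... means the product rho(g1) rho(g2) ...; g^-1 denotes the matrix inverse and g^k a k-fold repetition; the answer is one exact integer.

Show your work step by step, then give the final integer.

rho(a^-1) = [[2, -1], [-1, 1]]
... * rho(b) = [[-5, -2], [8, 3]]  ->  [[-18, -7], [13, 5]]
... * rho(a^-1) = [[2, -1], [-1, 1]]  ->  [[-29, 11], [21, -8]]
... * rho(b^-1) = [[3, 2], [-8, -5]]  ->  [[-175, -113], [127, 82]]
... * rho(b^-1) = [[3, 2], [-8, -5]]  ->  [[379, 215], [-275, -156]]
... * rho(a^-1) = [[2, -1], [-1, 1]]  ->  [[543, -164], [-394, 119]]
... * rho(a^-1) = [[2, -1], [-1, 1]]  ->  [[1250, -707], [-907, 513]]
... * rho(a^-1) = [[2, -1], [-1, 1]]  ->  [[3207, -1957], [-2327, 1420]]
... * rho(b^-1) = [[3, 2], [-8, -5]]  ->  [[25277, 16199], [-18341, -11754]]
... * rho(b^-1) = [[3, 2], [-8, -5]]  ->  [[-53761, -30441], [39009, 22088]]
... * rho(b^-1) = [[3, 2], [-8, -5]]  ->  [[82245, 44683], [-59677, -32422]]
tr = 82245 + -32422 = 49823

49823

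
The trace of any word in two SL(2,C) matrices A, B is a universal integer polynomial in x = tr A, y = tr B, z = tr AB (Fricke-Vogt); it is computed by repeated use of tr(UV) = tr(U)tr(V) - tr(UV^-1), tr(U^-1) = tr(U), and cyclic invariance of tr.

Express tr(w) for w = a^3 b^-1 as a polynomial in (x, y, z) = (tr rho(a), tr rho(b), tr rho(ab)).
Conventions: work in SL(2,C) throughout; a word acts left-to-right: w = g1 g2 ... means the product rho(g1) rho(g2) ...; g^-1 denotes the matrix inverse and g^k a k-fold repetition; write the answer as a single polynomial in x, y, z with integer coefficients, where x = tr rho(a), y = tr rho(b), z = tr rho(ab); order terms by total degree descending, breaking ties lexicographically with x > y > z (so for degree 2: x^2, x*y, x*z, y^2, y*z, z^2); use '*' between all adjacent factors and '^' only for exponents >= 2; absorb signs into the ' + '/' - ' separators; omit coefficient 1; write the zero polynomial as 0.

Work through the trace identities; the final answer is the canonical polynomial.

reduce: trace(a^2) = trace(a)*trace(a) - trace(1) = x^2 - 2
trace(a^3) = trace(a)*trace(a^2) - trace(a) = x^3 - 3*x
reduce: trace(a b a) = trace(a)*trace(b a) - trace(b) = x*z - y
trace(a^3 b) = trace(a)*trace(a b a) - trace(a b) = x^2*z - x*y - z
reduce: trace(a^3 b^-1) = trace(a^3)*trace(b) - trace(a^3 b) = x^3*y - x^2*z - 2*x*y + z

x^3*y - x^2*z - 2*x*y + z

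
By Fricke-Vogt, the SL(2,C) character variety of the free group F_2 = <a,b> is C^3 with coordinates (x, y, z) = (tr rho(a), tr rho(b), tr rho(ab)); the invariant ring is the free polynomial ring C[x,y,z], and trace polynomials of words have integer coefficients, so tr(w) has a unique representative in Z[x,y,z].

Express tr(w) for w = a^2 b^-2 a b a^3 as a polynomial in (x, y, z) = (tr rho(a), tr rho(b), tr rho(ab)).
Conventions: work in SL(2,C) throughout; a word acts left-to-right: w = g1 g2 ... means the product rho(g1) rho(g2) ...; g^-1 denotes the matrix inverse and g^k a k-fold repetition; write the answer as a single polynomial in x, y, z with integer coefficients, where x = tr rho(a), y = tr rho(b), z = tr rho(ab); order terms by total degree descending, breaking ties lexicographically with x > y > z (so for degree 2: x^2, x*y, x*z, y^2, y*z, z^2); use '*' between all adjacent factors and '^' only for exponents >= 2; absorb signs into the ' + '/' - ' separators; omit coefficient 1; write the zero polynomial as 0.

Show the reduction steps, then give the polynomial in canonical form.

x^5*y^2*z - x^4*y^3 - x^4*y*z^2 - x^5*z - 3*x^3*y^2*z + 2*x^4*y + 3*x^2*y^3 + 3*x^2*y*z^2 + 4*x^3*z + x*y^2*z - 7*x^2*y - y^3 - y*z^2 - 3*x*z + 3*y

tr(b a^2) = tr(a)*tr(b a) - tr(b)  (reduce the a square) = x*z - y
tr(a^2 b a) = tr(a)*tr(b a^2) - tr(b a)  (reduce the a square) = x^2*z - x*y - z
tr(a^3 b a) = tr(a)*tr(a^2 b a) - tr(a^2 b)  (reduce the a square) = x^3*z - x^2*y - 2*x*z + y
tr(a^2 b a^3) = tr(a)*tr(a^3 b a) - tr(a^3 b)  (reduce the a square) = x^4*z - x^3*y - 3*x^2*z + 2*x*y + z
tr(a b a^5) = tr(a)*tr(a^2 b a^3) - tr(a^2 b a^2)  (reduce the a square) = x^5*z - x^4*y - 4*x^3*z + 3*x^2*y + 3*x*z - y
tr(b a b a) = tr(a b)*tr(a b) - tr(1)  (split on a) = z^2 - 2
tr(b a b) = tr(b)*tr(a b) - tr(a)  (reduce the b square) = y*z - x
tr(a b a b a) = tr(a)*tr(b a b a) - tr(b a b)  (reduce the a square) = x*z^2 - y*z - x
tr(a b a b a^2) = tr(a)*tr(a b a b a) - tr(a b a b)  (reduce the a square) = x^2*z^2 - x*y*z - x^2 - z^2 + 2
tr(a b a b a^3) = tr(a)*tr(a b a b a^2) - tr(a b a b a)  (reduce the a square) = x^3*z^2 - x^2*y*z - x^3 - 2*x*z^2 + y*z + 3*x
tr(a b a^5 b) = tr(a)*tr(a b a b a^3) - tr(a b a b a^2)  (reduce the a square) = x^4*z^2 - x^3*y*z - x^4 - 3*x^2*z^2 + 2*x*y*z + 4*x^2 + z^2 - 2
tr(b^-1 a b a^5) = tr(a b a^5)*tr(b) - tr(a b a^5 b)  (eliminate b^-1) = x^5*y*z - x^4*y^2 - x^4*z^2 - 3*x^3*y*z + x^4 + 3*x^2*y^2 + 3*x^2*z^2 + x*y*z - 4*x^2 - y^2 - z^2 + 2
tr(a^2 b^-2 a b a^3) = tr(b^-1 a b a^5)*tr(b) - tr(b^-1 a b a^5 b)  (eliminate b^-1) = x^5*y^2*z - x^4*y^3 - x^4*y*z^2 - x^5*z - 3*x^3*y^2*z + 2*x^4*y + 3*x^2*y^3 + 3*x^2*y*z^2 + 4*x^3*z + x*y^2*z - 7*x^2*y - y^3 - y*z^2 - 3*x*z + 3*y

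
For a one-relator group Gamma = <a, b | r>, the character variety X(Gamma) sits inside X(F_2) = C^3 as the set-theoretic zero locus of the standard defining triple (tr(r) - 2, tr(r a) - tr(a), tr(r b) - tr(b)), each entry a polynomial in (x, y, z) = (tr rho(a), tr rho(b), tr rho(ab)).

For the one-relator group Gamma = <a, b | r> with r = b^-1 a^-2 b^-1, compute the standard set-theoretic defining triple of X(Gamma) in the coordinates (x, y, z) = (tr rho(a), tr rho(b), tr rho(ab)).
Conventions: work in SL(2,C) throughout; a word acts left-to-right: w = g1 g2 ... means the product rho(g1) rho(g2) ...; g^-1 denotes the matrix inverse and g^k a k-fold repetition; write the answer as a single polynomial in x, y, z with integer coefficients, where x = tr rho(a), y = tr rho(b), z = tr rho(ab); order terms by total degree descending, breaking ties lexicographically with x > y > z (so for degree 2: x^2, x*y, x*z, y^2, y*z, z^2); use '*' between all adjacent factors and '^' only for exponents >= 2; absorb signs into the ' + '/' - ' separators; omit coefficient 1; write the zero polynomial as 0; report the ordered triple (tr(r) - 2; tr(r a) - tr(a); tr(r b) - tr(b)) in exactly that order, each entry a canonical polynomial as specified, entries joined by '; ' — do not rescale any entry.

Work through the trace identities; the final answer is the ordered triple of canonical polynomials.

and tr(b^-1) = tr(b) = y
and tr(b^-2) = tr(b^-1) * tr(b) - tr(1) = y^2 - 2
tr(b^-1 a) = tr(a) * tr(b) - tr(a b) = x*y - z
and tr(b^-2 a) = tr(b^-1 a) * tr(b) - tr(b^-1 a b) = x*y^2 - y*z - x
next, tr(b^-2 a^-1) = tr(b^-2) * tr(a) - tr(b^-2 a) = y*z - x
and tr(b^-1 a^-2 b^-1) = tr(b^-2 a^-1) * tr(a) - tr(b^-2) = x*y*z - x^2 - y^2 + 2
tr(a b a) = tr(a) * tr(b a) - tr(b)   [square of a] = x*z - y
tr(a b a b) = tr(b a) * tr(b a) - tr(1)   [split at a repeated b] = z^2 - 2
and tr(b a b^-1 a) = tr(a b a) * tr(b) - tr(a b a b)   [inverse elimination on b] = x*y*z - y^2 - z^2 + 2
tr(b a b^-1 a^-1) = tr(b a b^-1) * tr(a) - tr(b a b^-1 a)   [inverse elimination on a] = -x*y*z + x^2 + y^2 + z^2 - 2
and tr(a b^-1 a^-2 b) = tr(b a b^-1 a^-1) * tr(a) - tr(b a b^-1)   [inverse elimination on a] = -x^2*y*z + x^3 + x*y^2 + x*z^2 - 3*x
next, tr(b^-1 a^-2 b^-1 a) = tr(a b^-1 a^-2) * tr(b) - tr(a b^-1 a^-2 b)   [inverse elimination on b] = x^2*y*z - x^3 - x*y^2 - x*z^2 + y*z + 3*x
assemble the triple (tr(r) - 2; tr(r a) - x; tr(r b) - y)

x*y*z - x^2 - y^2; x^2*y*z - x^3 - x*y^2 - x*z^2 + y*z + 2*x; x*z - 2*y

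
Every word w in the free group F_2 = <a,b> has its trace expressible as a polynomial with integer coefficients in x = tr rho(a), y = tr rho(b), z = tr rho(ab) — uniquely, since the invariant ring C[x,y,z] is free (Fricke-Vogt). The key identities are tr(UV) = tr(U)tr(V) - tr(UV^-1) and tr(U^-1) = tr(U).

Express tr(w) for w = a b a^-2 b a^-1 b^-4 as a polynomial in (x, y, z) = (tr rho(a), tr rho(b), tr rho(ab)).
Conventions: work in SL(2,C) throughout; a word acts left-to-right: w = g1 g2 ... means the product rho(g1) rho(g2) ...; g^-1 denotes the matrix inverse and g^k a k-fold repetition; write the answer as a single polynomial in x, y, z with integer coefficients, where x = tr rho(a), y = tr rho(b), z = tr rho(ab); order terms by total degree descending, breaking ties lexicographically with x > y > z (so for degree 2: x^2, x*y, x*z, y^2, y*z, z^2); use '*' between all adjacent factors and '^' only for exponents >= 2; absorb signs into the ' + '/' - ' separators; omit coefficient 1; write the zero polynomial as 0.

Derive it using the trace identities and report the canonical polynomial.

-x^3*y^5*z + x^4*y^4 + x^2*y^6 + 2*x^2*y^4*z^2 + x^3*y^3*z - x*y^3*z^3 - 2*x^4*y^2 - 7*x^2*y^4 - 4*x^2*y^2*z^2 - y^6 - y^4*z^2 + 2*x^3*y*z + 4*x*y^3*z + 2*x*y*z^3 + 10*x^2*y^2 + 6*y^4 + 2*y^2*z^2 - 7*x*y*z - x^2 - 9*y^2 + 2

trace(a b a) = trace(a) * trace(b a) - trace(b) = x*z - y
trace(a b a b) = trace(a b) * trace(a b) - trace(1)   [split at repeated a] = z^2 - 2
apply: trace(b^-1 a b a) = trace(a b a) * trace(b) - trace(a b a b) = x*y*z - y^2 - z^2 + 2
trace(a b a^-1 b^-1) = trace(b^-1 a b) * trace(a) - trace(b^-1 a b a) = -x*y*z + x^2 + y^2 + z^2 - 2
trace(b^-2 a b a^-1) = trace(a b a^-1 b^-1) * trace(b) - trace(a b a^-1) = -x*y^2*z + x^2*y + y^3 + y*z^2 - 3*y
trace(b^-3 a b a^-1) = trace(b^-2 a b a^-1) * trace(b) - trace(b^-2 a b a^-1 b) = -x*y^3*z + x^2*y^2 + y^4 + y^2*z^2 + x*y*z - x^2 - 4*y^2 - z^2 + 2
trace(a^2) = trace(a) * trace(a) - trace(1) = x^2 - 2
use: trace(a b^2 a) = trace(b) * trace(a^2 b) - trace(a^2) = x*y*z - x^2 - y^2 + 2
apply: trace(a b^2 a b) = trace(b) * trace(a b a b) - trace(a b a) = y*z^2 - x*z - y
trace(b a b^-1 a b) = trace(a b^2 a) * trace(b) - trace(a b^2 a b) = x*y^2*z - x^2*y - y^3 - y*z^2 + x*z + 3*y
trace(b a b) = trace(b) * trace(a b) - trace(a) = y*z - x
use: trace(a b a b a) = trace(a) * trace(b a b a) - trace(b a b) = x*z^2 - y*z - x
trace(a b a b a b) = trace(b a) * trace(b a b a) - trace(b^-1 a^-1)   [split at repeated b] = z^3 - 3*z
apply: trace(b a b^-1 a b a) = trace(a b a b a) * trace(b) - trace(a b a b a b) = x*y*z^2 - y^2*z - z^3 - x*y + 3*z
apply: trace(a b a^-1 b a b^-1) = trace(b a b^-1 a b) * trace(a) - trace(b a b^-1 a b a) = x^2*y^2*z - x^3*y - x*y^3 - 2*x*y*z^2 + x^2*z + y^2*z + z^3 + 4*x*y - 3*z
use: trace(a b a^-1 b a) = trace(b a^2 b) * trace(a) - trace(b a^2 b a) = x^2*y*z - x^3 - x*y^2 - x*z^2 + y*z + 3*x
trace(a b a^-1 b a b^-2) = trace(a b a^-1 b a b^-1) * trace(b) - trace(a b a^-1 b a) = x^2*y^3*z - x^3*y^2 - x*y^4 - 2*x*y^2*z^2 + y^3*z + y*z^3 + x^3 + 5*x*y^2 + x*z^2 - 4*y*z - 3*x
apply: trace(b^-2 a b a^-1 b a b^-1) = trace(a b a^-1 b a b^-2) * trace(b) - trace(a b a^-1 b a b^-1) = x^2*y^4*z - x^3*y^3 - x*y^5 - 2*x*y^3*z^2 - x^2*y^2*z + y^4*z + y^2*z^3 + 2*x^3*y + 6*x*y^3 + 3*x*y*z^2 - x^2*z - 5*y^2*z - z^3 - 7*x*y + 3*z
trace(b^-4 a b a^-1 b a) = trace(b^-2 a b a^-1 b a b^-1) * trace(b) - trace(b^-2 a b a^-1 b a) = x^2*y^5*z - x^3*y^4 - x*y^6 - 2*x*y^4*z^2 - 2*x^2*y^3*z + y^5*z + y^3*z^3 + 3*x^3*y^2 + 7*x*y^4 + 5*x*y^2*z^2 - x^2*y*z - 6*y^3*z - 2*y*z^3 - x^3 - 12*x*y^2 - x*z^2 + 7*y*z + 3*x
use: trace(a^-1 b a^-1 b^-4 a b) = trace(b^-4 a b a^-1 b) * trace(a) - trace(b^-4 a b a^-1 b a) = -x^2*y^5*z + x^3*y^4 + x*y^6 + 2*x*y^4*z^2 + x^2*y^3*z - y^5*z - y^3*z^3 - 2*x^3*y^2 - 6*x*y^4 - 4*x*y^2*z^2 + 2*x^2*y*z + 6*y^3*z + 2*y*z^3 + 8*x*y^2 - 7*y*z - x
apply: trace(b^-1 a) = trace(a) * trace(b) - trace(a b) = x*y - z
trace(b^-1 a b^2 a b^-1) = trace(a b^2 a b^-1) * trace(b) - trace(a b^2 a) = x*y^3*z - x^2*y^2 - y^4 - y^2*z^2 + x^2 + 4*y^2 - 2
apply: trace(b^-3 a b^2 a) = trace(b^-1 a b^2 a b^-1) * trace(b) - trace(b^-1 a b^2 a) = x*y^4*z - x^2*y^3 - y^5 - y^3*z^2 - x*y^2*z + 2*x^2*y + 5*y^3 + y*z^2 - x*z - 5*y
use: trace(b^-3 a b^2 a^-1) = trace(b^-3 a b^2) * trace(a) - trace(b^-3 a b^2 a) = -x*y^4*z + x^2*y^3 + y^5 + y^3*z^2 + x*y^2*z - x^2*y - 5*y^3 - y*z^2 + 5*y
trace(b^2) = trace(b) * trace(b) - trace(1) = y^2 - 2
use: trace(b a b^2) = trace(b) * trace(b a b) - trace(b a) = y^2*z - x*y - z
trace(a b^2 a^-1 b) = trace(b a b^2) * trace(a) - trace(b a b^2 a) = x*y^2*z - x^2*y - y*z^2 + y
apply: trace(b^-1 a b^2 a^-1) = trace(a b^2 a^-1) * trace(b) - trace(a b^2 a^-1 b) = -x*y^2*z + x^2*y + y^3 + y*z^2 - 3*y
trace(b^-2 a b^2 a^-1) = trace(b^-1 a b^2 a^-1) * trace(b) - trace(b^-1 a b^2 a^-1 b) = -x*y^3*z + x^2*y^2 + y^4 + y^2*z^2 - 4*y^2 + 2
trace(b a^-1 b^-4 a b) = trace(b^-3 a b^2 a^-1) * trace(b) - trace(b^-3 a b^2 a^-1 b) = -x*y^5*z + x^2*y^4 + y^6 + y^4*z^2 + 2*x*y^3*z - 2*x^2*y^2 - 6*y^4 - 2*y^2*z^2 + 9*y^2 - 2
trace(a b a^-2 b a^-1 b^-4) = trace(a^-1 b a^-1 b^-4 a b) * trace(a) - trace(a^-1 b a^-1 b^-4 a b a) = -x^3*y^5*z + x^4*y^4 + x^2*y^6 + 2*x^2*y^4*z^2 + x^3*y^3*z - x*y^3*z^3 - 2*x^4*y^2 - 7*x^2*y^4 - 4*x^2*y^2*z^2 - y^6 - y^4*z^2 + 2*x^3*y*z + 4*x*y^3*z + 2*x*y*z^3 + 10*x^2*y^2 + 6*y^4 + 2*y^2*z^2 - 7*x*y*z - x^2 - 9*y^2 + 2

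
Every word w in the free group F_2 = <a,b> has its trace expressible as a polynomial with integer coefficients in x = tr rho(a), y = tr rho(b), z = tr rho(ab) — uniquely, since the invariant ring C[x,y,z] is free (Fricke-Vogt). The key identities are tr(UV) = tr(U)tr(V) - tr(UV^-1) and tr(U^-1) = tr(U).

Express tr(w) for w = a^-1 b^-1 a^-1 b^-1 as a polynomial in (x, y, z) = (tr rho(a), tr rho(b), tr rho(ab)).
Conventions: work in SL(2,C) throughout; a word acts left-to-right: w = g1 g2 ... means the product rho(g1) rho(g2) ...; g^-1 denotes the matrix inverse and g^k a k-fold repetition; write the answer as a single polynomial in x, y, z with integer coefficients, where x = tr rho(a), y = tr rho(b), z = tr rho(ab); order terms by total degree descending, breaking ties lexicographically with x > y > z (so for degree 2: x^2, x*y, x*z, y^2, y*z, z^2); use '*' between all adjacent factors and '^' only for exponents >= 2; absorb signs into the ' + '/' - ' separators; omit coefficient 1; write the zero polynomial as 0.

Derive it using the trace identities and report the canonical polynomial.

z^2 - 2

tr(a^-1) = tr(a) = x
reduce: tr(a^-2) = tr(a^-1)*tr(a) - tr(1) = x^2 - 2
tr(b a^-1) = tr(b)*tr(a) - tr(b a) = x*y - z
tr(a^-2 b) = tr(b a^-1)*tr(a) - tr(b) = x^2*y - x*z - y
tr(a^-1 b^-1 a^-1) = tr(a^-2)*tr(b) - tr(a^-2 b) = x*z - y
so tr(a b a b) = tr(a b)*tr(a b) - tr(1)   [split at repeated a] = z^2 - 2
tr(b^-1 a b a) = tr(a b a)*tr(b) - tr(a b a b) = x*y*z - y^2 - z^2 + 2
tr(b a^-1 b^-1 a) = tr(b^-1 a b)*tr(a) - tr(b^-1 a b a) = -x*y*z + x^2 + y^2 + z^2 - 2
so tr(a^-1 b^-1 a^-1 b) = tr(b a^-1 b^-1)*tr(a) - tr(b a^-1 b^-1 a) = x*y*z - y^2 - z^2 + 2
reduce: tr(a^-1 b^-1 a^-1 b^-1) = tr(a^-1 b^-1 a^-1)*tr(b) - tr(a^-1 b^-1 a^-1 b) = z^2 - 2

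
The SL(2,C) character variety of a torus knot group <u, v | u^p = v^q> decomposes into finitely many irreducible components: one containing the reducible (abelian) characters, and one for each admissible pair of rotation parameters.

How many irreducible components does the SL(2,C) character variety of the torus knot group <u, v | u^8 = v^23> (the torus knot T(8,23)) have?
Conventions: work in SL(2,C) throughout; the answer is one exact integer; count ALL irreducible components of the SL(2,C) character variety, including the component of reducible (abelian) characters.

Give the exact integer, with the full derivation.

78

Gamma = < u, v | u^8 = v^23 > (torus knot T(8,23)); the central element u^8 = v^23 acts as +I or -I in any irreducible SL(2,C) representation.
This locks tr(u) to 2*cos(pi*alpha/8), alpha in 1..7, and tr(v) to 2*cos(pi*beta/23), beta in 1..22, on each component of irreducible characters.
u^8 = (-1)^alpha I and v^23 = (-1)^beta I must agree, so alpha and beta have equal parity.
Enumerate parity-matched pairs: 4*11 odd-odd plus 3*11 even-even gives 77.
That is 77 components of irreducible characters, and with the reducible (abelian) component the total is 78.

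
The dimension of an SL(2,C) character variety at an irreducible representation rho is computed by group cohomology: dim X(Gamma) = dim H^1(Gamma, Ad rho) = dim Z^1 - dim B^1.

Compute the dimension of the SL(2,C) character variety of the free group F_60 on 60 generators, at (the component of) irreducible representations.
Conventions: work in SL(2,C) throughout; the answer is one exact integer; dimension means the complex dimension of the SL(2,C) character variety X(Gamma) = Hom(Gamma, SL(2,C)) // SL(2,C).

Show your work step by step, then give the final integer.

Here Gamma is free of rank 60 — no relator constrains a cocycle.
A cocycle picks one sl_2 vector per generator freely, giving dim Z^1 = 3*60 = 180.
Irreducibility makes the coboundary map sl_2 -> Z^1 injective (trivial centralizer), so dim B^1 = 3.
dim H^1 = 180 - 3 = 177, which is dim X.

177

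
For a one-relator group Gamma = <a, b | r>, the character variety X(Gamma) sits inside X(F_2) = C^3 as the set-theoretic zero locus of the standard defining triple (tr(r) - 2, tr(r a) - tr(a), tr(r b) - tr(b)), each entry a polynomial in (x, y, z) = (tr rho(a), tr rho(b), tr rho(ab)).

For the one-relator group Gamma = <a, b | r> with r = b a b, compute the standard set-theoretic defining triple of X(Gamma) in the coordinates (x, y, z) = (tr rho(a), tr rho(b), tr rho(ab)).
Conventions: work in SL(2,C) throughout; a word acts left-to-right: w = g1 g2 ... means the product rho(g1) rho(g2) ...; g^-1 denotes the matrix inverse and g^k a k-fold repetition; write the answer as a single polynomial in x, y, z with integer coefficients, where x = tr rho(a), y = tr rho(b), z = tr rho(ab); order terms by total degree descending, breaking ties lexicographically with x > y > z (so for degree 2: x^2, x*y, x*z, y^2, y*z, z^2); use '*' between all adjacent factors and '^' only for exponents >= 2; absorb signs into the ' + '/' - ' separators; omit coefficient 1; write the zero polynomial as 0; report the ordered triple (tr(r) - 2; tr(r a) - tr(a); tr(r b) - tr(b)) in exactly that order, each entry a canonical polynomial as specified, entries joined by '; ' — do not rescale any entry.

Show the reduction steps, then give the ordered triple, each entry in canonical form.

y*z - x - 2; z^2 - x - 2; y^2*z - x*y - y - z

next, tr(b a b) = tr(b) * tr(a b) - tr(a)  (reduce the b square) = y*z - x
tr(b a b a) = tr(a b) * tr(a b) - tr(1)   [split at a repeated a] = z^2 - 2
and tr(b a b^2) = tr(b) * tr(a b^2) - tr(a b)  (reduce the b square) = y^2*z - x*y - z
assemble the triple (tr(r) - 2; tr(r a) - x; tr(r b) - y)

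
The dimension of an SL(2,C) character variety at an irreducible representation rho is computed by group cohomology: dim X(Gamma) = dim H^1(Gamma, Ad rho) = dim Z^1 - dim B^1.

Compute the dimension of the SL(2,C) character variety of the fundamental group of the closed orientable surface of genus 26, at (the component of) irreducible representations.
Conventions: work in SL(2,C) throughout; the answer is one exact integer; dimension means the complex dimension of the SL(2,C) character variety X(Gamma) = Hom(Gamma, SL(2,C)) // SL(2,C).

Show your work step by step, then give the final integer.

150

Gamma = pi_1(Sigma_26) = < a_1, b_1, ..., a_26, b_26 | prod [a_i, b_i] > has 2g = 52 generators and 1 relator.
A cocycle assigns one sl_2 vector per generator subject to the relator condition d_2(z) = 0: dim of the unconstrained space is 3*2g = 156.
d_2 is surjective at irreducible rho (its cokernel H^2 is dual to H^0 = 0), so dim Z^1 = 156 - 3 = 153.
Coboundaries contribute dim B^1 = 3 (injective at irreducible rho).
Hence dim X = 153 - 3 = 150.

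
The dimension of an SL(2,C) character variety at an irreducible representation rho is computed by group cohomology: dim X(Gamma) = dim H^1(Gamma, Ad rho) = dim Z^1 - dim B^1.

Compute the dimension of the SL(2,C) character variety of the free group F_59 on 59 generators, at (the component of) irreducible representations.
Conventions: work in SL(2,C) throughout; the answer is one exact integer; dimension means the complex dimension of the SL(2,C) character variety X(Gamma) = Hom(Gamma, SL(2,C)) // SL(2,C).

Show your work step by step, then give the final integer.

174

Here Gamma is free of rank 59 — no relator constrains a cocycle.
A cocycle picks one sl_2 vector per generator freely, giving dim Z^1 = 3*59 = 177.
dim B^1 = 3: the coboundary map is injective because an irreducible image has centralizer 0 in sl_2.
Therefore dim X = 177 - 3 = 174.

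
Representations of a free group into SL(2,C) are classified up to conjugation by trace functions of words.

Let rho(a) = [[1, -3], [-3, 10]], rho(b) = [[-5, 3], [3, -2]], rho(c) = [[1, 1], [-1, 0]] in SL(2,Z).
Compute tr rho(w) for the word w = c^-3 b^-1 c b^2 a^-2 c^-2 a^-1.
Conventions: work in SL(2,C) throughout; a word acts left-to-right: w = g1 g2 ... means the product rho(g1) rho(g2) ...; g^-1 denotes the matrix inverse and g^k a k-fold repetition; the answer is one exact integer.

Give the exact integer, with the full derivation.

103034

rho(c^-1) = [[0, -1], [1, 1]]
... * rho(c^-1) = [[0, -1], [1, 1]]  ->  [[-1, -1], [1, 0]]
... * rho(c^-1) = [[0, -1], [1, 1]]  ->  [[-1, 0], [0, -1]]
... * rho(b^-1) = [[-2, -3], [-3, -5]]  ->  [[2, 3], [3, 5]]
... * rho(c) = [[1, 1], [-1, 0]]  ->  [[-1, 2], [-2, 3]]
... * rho(b) = [[-5, 3], [3, -2]]  ->  [[11, -7], [19, -12]]
... * rho(b) = [[-5, 3], [3, -2]]  ->  [[-76, 47], [-131, 81]]
... * rho(a^-1) = [[10, 3], [3, 1]]  ->  [[-619, -181], [-1067, -312]]
... * rho(a^-1) = [[10, 3], [3, 1]]  ->  [[-6733, -2038], [-11606, -3513]]
... * rho(c^-1) = [[0, -1], [1, 1]]  ->  [[-2038, 4695], [-3513, 8093]]
... * rho(c^-1) = [[0, -1], [1, 1]]  ->  [[4695, 6733], [8093, 11606]]
... * rho(a^-1) = [[10, 3], [3, 1]]  ->  [[67149, 20818], [115748, 35885]]
tr = 67149 + 35885 = 103034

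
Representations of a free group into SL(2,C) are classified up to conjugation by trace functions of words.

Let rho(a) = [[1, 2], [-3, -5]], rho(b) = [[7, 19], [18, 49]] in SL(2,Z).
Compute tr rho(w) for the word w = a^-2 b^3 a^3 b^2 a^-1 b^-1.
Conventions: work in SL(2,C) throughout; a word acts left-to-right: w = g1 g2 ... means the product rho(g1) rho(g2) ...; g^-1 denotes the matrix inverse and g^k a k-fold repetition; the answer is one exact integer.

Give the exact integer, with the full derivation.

-31399050598414

rho(a^-1) = [[-5, -2], [3, 1]]
... * rho(a^-1) = [[-5, -2], [3, 1]]  ->  [[19, 8], [-12, -5]]
... * rho(b) = [[7, 19], [18, 49]]  ->  [[277, 753], [-174, -473]]
... * rho(b) = [[7, 19], [18, 49]]  ->  [[15493, 42160], [-9732, -26483]]
... * rho(b) = [[7, 19], [18, 49]]  ->  [[867331, 2360207], [-544818, -1482575]]
... * rho(a) = [[1, 2], [-3, -5]]  ->  [[-6213290, -10066373], [3902907, 6323239]]
... * rho(a) = [[1, 2], [-3, -5]]  ->  [[23985829, 37905285], [-15066810, -23810381]]
... * rho(a) = [[1, 2], [-3, -5]]  ->  [[-89730026, -141554767], [56364333, 88918285]]
... * rho(b) = [[7, 19], [18, 49]]  ->  [[-3176095988, -8641054077], [1995079461, 5427918292]]
... * rho(b) = [[7, 19], [18, 49]]  ->  [[-177771645302, -483757473545], [111668085483, 303874506067]]
... * rho(a^-1) = [[-5, -2], [3, 1]]  ->  [[-562414194125, -128214182941], [353283090786, 80538335101]]
... * rho(b^-1) = [[49, -19], [-18, 7]]  ->  [[-25250440219187, 9788370407788], [15861181416696, -6148610379227]]
tr = -25250440219187 + -6148610379227 = -31399050598414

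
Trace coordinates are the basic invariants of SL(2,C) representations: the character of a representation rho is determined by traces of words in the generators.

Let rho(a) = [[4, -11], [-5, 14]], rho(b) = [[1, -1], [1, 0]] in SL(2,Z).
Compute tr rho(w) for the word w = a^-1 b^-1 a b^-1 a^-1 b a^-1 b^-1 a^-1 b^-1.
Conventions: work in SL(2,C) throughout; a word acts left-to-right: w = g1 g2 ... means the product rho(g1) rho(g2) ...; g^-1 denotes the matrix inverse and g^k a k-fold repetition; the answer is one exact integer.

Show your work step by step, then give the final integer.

rho(a^-1) = [[14, 11], [5, 4]]
... * rho(b^-1) = [[0, 1], [-1, 1]]  ->  [[-11, 25], [-4, 9]]
... * rho(a) = [[4, -11], [-5, 14]]  ->  [[-169, 471], [-61, 170]]
... * rho(b^-1) = [[0, 1], [-1, 1]]  ->  [[-471, 302], [-170, 109]]
... * rho(a^-1) = [[14, 11], [5, 4]]  ->  [[-5084, -3973], [-1835, -1434]]
... * rho(b) = [[1, -1], [1, 0]]  ->  [[-9057, 5084], [-3269, 1835]]
... * rho(a^-1) = [[14, 11], [5, 4]]  ->  [[-101378, -79291], [-36591, -28619]]
... * rho(b^-1) = [[0, 1], [-1, 1]]  ->  [[79291, -180669], [28619, -65210]]
... * rho(a^-1) = [[14, 11], [5, 4]]  ->  [[206729, 149525], [74616, 53969]]
... * rho(b^-1) = [[0, 1], [-1, 1]]  ->  [[-149525, 356254], [-53969, 128585]]
tr = -149525 + 128585 = -20940

-20940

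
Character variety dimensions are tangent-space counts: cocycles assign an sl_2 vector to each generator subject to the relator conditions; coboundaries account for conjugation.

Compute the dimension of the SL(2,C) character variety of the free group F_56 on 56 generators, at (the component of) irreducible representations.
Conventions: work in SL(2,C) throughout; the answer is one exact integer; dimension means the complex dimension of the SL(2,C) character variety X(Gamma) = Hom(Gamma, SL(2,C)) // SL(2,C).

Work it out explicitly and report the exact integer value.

165

Gamma = F_56 has 56 generators and no relators.
A cocycle picks one sl_2 vector per generator freely, giving dim Z^1 = 3*56 = 168.
At an irreducible rho the centralizer of the image in sl_2 is 0, so the coboundary map sl_2 -> Z^1 is injective: dim B^1 = 3.
dim H^1 = 168 - 3 = 165, which is dim X.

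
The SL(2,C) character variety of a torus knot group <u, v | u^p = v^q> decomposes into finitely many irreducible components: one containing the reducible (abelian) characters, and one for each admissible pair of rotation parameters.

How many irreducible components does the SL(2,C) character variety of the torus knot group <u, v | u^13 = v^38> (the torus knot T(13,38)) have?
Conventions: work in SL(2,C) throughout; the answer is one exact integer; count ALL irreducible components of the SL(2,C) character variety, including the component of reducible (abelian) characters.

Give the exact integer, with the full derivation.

223

In the torus knot group T(13,38), u^13 = v^38 is central, so an irreducible representation sends it to +I or -I (Schur).
So on each irreducible component the traces are pinned: tr(u) = 2*cos(pi*alpha/13) with 1 <= alpha <= 12, tr(v) = 2*cos(pi*beta/38) with 1 <= beta <= 37.
Consistency of u^13 = (-1)^alpha I with v^38 = (-1)^beta I forces alpha = beta (mod 2).
count pairs: odd alpha (6 choices) x odd beta (19), plus even alpha (6) x even beta (18): 6*19 + 6*18 = 222.
Total: 222 irreducible-character components + 1 reducible (abelian) component = 223.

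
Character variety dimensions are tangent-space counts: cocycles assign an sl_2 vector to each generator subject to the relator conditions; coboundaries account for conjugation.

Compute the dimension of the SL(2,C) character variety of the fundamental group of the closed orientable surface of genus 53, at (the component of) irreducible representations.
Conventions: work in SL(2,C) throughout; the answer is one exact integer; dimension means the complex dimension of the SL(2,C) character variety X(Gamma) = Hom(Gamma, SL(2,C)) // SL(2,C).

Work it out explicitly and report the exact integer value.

Gamma = pi_1(Sigma_53) = < a_1, b_1, ..., a_53, b_53 | prod [a_i, b_i] > has 2g = 106 generators and 1 relator.
Unconstrained cocycle data is one sl_2 vector per generator (318 dimensions), cut by the relator condition d_2(z) = 0.
d_2 is surjective at irreducible rho (its cokernel H^2 is dual to H^0 = 0), so dim Z^1 = 318 - 3 = 315.
dim B^1 = 3 (coboundaries, injective at irreducible rho).
dim X = dim H^1 = 315 - 3 = 312.

312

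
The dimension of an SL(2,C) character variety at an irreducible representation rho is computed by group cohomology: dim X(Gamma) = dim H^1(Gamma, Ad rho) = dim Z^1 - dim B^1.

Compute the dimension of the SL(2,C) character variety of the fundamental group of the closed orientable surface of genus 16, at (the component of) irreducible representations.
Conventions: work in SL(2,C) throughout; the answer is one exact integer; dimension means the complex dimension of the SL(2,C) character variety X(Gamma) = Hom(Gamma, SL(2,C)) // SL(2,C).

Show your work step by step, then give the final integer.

90

pi_1 of the closed genus-16 surface has 32 generators bound by the single product-of-commutators relator.
Unconstrained cocycle data is one sl_2 vector per generator (96 dimensions), cut by the relator condition d_2(z) = 0.
d_2 is surjective at irreducible rho (its cokernel H^2 is dual to H^0 = 0), so dim Z^1 = 96 - 3 = 93.
dim B^1 = 3 (coboundaries, injective at irreducible rho).
dim X = dim H^1 = 93 - 3 = 90.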